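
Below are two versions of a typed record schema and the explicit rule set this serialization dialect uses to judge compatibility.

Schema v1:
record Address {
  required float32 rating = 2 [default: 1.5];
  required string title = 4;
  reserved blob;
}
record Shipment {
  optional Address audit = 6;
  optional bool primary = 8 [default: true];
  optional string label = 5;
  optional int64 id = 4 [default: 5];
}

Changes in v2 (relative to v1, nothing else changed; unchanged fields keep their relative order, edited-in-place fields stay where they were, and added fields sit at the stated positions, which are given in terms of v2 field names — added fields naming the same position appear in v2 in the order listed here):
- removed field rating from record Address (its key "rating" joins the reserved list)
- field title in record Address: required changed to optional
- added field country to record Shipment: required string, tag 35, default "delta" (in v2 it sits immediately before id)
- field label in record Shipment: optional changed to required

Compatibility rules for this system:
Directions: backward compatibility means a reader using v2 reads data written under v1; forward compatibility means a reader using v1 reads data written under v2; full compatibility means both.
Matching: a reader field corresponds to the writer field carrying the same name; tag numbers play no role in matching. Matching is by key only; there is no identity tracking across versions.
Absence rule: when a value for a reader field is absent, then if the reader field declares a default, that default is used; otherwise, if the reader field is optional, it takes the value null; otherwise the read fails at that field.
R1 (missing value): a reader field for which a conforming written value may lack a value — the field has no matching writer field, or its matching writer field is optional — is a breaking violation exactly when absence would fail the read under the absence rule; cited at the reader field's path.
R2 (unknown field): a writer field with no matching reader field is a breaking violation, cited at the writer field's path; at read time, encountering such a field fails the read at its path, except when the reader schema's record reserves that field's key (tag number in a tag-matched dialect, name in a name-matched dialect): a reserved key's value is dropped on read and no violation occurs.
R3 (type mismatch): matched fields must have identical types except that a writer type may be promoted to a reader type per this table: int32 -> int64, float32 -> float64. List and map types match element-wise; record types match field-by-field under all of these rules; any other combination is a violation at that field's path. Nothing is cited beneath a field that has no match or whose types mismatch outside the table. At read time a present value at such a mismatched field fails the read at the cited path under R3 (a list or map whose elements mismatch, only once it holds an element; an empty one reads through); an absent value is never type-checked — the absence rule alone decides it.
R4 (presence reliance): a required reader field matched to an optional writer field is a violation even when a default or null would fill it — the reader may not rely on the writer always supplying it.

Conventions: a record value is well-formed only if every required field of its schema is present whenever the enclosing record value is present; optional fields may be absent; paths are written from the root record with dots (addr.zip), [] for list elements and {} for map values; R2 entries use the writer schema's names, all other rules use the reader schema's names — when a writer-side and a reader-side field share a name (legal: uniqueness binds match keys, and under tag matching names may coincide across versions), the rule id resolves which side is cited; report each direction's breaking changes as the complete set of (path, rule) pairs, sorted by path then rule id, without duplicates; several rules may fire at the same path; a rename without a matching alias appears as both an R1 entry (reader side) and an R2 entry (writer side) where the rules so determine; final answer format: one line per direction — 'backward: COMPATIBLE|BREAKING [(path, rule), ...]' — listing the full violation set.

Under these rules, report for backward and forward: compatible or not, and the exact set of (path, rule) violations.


backward: BREAKING [(label, R1), (label, R4)]; forward: BREAKING [(audit.title, R1), (audit.title, R4), (country, R2)]

each type pair in Shipment: writer, then reader
checking backward for Shipment: reader v2 against writer v1:
  audit: paired with writer audit (Address -> Address; writer optional)
  primary: paired with writer primary (bool -> bool; writer optional)
  label: paired with writer label (string -> string; writer optional)
  no writer field matches reader country
  id: paired with writer id (int64 -> int64; writer optional)
  audit.title: paired with writer audit.title (string -> string; writer required)
  writer audit.rating: unknown to reader
  rule R1 violated at label
  rule R4 violated at label
  => backward verdict for Shipment: BREAKING, 2 violation(s)
checking forward for Shipment: reader v1 against writer v2:
  audit: paired with writer audit (Address -> Address; writer optional)
  primary: paired with writer primary (bool -> bool; writer optional)
  label: paired with writer label (string -> string; writer required)
  id: paired with writer id (int64 -> int64; writer optional)
  writer country: unknown to reader
  no writer field matches reader audit.rating
  audit.title: paired with writer audit.title (string -> string; writer optional)
  rule R1 violated at audit.title
  rule R4 violated at audit.title
  rule R2 violated at country
  => forward verdict for Shipment: BREAKING, 3 violation(s)


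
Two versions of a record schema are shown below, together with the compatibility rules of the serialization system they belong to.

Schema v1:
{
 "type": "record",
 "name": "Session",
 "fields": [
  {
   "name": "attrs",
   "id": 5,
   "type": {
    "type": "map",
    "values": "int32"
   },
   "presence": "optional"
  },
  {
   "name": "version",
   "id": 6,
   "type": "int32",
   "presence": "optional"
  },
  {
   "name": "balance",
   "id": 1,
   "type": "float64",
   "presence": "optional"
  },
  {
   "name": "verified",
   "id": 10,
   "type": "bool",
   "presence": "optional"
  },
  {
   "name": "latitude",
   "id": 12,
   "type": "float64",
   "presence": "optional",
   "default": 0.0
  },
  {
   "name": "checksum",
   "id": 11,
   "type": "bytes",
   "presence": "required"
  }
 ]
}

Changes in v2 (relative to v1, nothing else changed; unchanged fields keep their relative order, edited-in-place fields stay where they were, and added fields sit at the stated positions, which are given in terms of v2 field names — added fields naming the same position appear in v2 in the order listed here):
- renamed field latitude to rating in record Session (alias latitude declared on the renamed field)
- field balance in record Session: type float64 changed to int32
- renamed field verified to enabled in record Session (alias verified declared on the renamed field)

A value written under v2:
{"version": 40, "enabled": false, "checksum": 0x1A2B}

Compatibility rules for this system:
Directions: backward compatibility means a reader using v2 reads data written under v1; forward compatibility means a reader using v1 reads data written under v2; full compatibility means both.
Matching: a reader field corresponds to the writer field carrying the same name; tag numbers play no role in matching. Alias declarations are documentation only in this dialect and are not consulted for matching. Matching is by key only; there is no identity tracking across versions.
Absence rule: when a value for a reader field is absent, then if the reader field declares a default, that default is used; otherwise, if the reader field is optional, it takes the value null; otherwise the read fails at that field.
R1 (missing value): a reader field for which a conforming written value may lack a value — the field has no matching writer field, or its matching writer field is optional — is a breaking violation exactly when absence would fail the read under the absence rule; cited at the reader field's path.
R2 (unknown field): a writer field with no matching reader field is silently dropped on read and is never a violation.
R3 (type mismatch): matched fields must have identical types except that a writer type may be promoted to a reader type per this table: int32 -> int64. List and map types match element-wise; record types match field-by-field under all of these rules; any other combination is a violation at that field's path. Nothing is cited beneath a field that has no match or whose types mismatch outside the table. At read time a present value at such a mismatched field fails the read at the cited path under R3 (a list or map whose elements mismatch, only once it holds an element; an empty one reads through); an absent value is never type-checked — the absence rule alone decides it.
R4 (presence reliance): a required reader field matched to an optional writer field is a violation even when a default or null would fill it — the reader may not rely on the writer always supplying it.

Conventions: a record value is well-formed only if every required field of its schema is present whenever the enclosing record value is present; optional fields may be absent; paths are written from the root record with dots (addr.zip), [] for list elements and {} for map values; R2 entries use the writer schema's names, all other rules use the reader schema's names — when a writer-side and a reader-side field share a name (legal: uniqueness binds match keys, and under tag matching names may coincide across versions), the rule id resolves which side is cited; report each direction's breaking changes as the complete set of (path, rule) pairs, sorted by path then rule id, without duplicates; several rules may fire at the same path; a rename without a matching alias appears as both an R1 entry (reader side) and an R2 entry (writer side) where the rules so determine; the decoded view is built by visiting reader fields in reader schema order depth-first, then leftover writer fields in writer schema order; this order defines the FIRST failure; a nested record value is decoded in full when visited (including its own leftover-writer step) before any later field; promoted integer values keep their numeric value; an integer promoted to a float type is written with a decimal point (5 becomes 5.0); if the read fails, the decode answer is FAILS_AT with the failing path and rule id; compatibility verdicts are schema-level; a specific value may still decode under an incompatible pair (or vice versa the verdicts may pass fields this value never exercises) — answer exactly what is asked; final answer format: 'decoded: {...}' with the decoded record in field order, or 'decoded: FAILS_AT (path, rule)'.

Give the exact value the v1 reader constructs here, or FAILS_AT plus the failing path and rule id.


decoded: {"attrs": null, "version": 40, "balance": null, "verified": null, "latitude": 0.0, "checksum": 0x1A2B}

in Session below, arrows point writer -> reader
migrating the Session value to v1:
  attrs := null (missing; optional => null)
  version := 40
  balance := null (missing; optional => null)
  verified := null (missing; optional => null)
  latitude := 0.0 (missing; default applied)
  checksum := 0x1A2B
  writer enabled: no reader field; dropped
  => decoded: {"attrs": null, "version": 40, "balance": null, "verified": null, "latitude": 0.0, "checksum": 0x1A2B}
ruling out the remaining Session differences:
  renamed field latitude to rating in record Session (alias latitude declared on the renamed field) -> no rule fires on it and the decoded Session view is identical with or without it
  field balance in record Session: type float64 changed to int32 -> shifts the Session verdicts, not this decode


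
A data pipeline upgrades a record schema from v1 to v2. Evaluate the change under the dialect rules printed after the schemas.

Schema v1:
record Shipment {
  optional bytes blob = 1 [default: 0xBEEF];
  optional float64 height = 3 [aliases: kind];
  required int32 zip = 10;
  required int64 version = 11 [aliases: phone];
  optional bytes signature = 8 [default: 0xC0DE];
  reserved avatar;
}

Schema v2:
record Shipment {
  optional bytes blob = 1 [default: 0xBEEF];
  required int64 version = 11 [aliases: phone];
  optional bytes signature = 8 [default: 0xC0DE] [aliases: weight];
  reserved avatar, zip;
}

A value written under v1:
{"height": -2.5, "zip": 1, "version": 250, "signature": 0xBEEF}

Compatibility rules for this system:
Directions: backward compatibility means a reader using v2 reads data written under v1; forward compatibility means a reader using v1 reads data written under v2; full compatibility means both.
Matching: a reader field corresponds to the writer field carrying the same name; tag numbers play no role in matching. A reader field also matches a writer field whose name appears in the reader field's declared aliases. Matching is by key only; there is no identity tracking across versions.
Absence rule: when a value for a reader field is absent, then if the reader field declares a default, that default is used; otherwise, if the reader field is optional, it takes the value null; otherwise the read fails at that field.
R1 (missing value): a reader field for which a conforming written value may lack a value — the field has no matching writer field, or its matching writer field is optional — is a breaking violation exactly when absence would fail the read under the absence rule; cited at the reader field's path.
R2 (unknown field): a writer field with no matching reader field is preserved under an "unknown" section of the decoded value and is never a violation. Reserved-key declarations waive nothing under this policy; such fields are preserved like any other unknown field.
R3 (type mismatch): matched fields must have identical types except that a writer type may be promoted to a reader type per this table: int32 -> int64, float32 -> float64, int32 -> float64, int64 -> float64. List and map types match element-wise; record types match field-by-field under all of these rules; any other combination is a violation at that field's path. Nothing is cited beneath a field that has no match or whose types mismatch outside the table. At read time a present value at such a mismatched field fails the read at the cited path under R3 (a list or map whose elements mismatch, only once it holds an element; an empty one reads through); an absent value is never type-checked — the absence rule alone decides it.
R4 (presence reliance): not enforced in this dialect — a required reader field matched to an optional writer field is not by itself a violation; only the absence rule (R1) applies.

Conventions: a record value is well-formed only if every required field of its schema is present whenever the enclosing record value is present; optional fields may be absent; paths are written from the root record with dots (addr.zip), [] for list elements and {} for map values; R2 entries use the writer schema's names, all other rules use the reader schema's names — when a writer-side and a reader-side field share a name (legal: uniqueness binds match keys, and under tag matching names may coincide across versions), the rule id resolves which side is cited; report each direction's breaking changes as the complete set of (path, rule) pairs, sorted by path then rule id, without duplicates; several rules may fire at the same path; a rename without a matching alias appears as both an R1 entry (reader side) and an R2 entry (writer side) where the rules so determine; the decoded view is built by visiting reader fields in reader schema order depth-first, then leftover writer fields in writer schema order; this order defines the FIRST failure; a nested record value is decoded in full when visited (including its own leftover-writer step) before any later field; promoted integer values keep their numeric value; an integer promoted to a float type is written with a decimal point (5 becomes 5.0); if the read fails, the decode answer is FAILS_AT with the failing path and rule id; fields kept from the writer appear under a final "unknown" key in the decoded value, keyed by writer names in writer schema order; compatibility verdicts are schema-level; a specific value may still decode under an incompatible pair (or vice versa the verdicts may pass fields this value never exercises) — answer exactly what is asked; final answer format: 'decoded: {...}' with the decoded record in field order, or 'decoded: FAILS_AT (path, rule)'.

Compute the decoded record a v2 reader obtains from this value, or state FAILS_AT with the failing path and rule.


decoded: {"blob": 0xBEEF, "version": 250, "signature": 0xBEEF, "unknown": {"height": -2.5, "zip": 1}}

each type pair in Shipment: writer, then reader
decode walk for Shipment under reader schema v2:
  blob := 0xBEEF (no value, default fills)
  version := 250
  signature := 0xBEEF
  writer height: kept under "unknown"
  writer zip: kept under "unknown"
  => decoded: {"blob": 0xBEEF, "version": 250, "signature": 0xBEEF, "unknown": {"height": -2.5, "zip": 1}}


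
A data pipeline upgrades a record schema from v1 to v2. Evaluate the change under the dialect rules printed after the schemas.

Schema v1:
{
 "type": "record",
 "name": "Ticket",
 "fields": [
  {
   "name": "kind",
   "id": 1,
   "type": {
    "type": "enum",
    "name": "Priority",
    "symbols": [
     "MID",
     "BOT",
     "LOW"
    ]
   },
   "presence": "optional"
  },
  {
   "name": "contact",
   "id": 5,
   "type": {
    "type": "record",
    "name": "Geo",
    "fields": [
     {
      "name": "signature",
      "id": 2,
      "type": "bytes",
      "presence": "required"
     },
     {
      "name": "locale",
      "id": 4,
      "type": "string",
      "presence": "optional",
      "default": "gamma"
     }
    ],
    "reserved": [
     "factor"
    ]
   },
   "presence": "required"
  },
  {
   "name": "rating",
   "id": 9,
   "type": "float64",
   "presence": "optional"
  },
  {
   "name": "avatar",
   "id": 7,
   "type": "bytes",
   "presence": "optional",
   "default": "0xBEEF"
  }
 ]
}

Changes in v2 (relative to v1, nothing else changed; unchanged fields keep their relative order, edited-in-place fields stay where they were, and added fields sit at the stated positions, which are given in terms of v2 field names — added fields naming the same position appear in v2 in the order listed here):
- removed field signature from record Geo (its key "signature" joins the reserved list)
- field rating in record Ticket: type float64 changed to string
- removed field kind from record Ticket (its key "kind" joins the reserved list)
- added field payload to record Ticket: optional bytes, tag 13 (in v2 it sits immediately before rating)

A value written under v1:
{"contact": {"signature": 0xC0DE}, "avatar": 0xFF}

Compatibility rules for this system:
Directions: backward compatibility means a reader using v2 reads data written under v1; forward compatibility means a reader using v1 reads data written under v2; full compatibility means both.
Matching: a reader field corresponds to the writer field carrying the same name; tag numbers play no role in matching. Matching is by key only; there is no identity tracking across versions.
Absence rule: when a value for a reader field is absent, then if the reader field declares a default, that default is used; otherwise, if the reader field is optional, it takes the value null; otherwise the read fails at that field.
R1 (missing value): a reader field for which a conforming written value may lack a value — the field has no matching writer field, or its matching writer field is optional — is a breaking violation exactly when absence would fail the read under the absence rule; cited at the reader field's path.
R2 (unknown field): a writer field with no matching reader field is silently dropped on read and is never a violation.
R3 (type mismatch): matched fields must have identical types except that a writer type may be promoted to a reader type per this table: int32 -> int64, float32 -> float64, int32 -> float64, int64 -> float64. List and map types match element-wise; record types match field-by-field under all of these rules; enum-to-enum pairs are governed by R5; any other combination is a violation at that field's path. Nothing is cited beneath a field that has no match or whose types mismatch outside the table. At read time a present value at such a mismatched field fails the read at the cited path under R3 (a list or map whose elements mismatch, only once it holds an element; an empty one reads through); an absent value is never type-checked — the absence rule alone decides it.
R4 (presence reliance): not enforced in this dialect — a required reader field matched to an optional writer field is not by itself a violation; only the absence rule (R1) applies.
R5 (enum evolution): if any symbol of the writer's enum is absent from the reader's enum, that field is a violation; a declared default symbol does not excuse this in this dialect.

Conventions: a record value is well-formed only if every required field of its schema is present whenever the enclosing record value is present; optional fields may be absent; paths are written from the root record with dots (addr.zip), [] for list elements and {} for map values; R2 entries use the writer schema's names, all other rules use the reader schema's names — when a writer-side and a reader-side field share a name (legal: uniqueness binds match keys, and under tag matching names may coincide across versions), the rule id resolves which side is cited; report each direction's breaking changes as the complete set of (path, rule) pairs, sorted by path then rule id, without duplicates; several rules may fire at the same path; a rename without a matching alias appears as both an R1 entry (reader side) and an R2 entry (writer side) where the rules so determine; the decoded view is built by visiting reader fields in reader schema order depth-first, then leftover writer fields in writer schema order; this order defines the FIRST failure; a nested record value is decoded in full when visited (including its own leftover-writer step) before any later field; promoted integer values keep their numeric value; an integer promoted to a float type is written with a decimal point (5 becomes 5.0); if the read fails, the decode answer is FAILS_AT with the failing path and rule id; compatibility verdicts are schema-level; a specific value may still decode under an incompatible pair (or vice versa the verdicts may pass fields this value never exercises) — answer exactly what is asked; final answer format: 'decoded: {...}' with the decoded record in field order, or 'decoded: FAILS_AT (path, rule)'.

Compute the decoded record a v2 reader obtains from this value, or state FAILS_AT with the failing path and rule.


the writer's type comes first in each Ticket pair
decoding the Ticket value with the v2 reader:
  contact.locale := "gamma" (no value, default fills)
  writer contact.signature: unmatched, discarded
  payload := null (not supplied -> null)
  rating := null (not supplied -> null)
  avatar := 0xFF
  => decoded: {"contact": {"locale": "gamma"}, "payload": null, "rating": null, "avatar": 0xFF}
diffs on Ticket not affecting the asked answer:
  field rating in record Ticket: type float64 changed to string -> shifts the Ticket verdicts, not this decode

decoded: {"contact": {"locale": "gamma"}, "payload": null, "rating": null, "avatar": 0xFF}


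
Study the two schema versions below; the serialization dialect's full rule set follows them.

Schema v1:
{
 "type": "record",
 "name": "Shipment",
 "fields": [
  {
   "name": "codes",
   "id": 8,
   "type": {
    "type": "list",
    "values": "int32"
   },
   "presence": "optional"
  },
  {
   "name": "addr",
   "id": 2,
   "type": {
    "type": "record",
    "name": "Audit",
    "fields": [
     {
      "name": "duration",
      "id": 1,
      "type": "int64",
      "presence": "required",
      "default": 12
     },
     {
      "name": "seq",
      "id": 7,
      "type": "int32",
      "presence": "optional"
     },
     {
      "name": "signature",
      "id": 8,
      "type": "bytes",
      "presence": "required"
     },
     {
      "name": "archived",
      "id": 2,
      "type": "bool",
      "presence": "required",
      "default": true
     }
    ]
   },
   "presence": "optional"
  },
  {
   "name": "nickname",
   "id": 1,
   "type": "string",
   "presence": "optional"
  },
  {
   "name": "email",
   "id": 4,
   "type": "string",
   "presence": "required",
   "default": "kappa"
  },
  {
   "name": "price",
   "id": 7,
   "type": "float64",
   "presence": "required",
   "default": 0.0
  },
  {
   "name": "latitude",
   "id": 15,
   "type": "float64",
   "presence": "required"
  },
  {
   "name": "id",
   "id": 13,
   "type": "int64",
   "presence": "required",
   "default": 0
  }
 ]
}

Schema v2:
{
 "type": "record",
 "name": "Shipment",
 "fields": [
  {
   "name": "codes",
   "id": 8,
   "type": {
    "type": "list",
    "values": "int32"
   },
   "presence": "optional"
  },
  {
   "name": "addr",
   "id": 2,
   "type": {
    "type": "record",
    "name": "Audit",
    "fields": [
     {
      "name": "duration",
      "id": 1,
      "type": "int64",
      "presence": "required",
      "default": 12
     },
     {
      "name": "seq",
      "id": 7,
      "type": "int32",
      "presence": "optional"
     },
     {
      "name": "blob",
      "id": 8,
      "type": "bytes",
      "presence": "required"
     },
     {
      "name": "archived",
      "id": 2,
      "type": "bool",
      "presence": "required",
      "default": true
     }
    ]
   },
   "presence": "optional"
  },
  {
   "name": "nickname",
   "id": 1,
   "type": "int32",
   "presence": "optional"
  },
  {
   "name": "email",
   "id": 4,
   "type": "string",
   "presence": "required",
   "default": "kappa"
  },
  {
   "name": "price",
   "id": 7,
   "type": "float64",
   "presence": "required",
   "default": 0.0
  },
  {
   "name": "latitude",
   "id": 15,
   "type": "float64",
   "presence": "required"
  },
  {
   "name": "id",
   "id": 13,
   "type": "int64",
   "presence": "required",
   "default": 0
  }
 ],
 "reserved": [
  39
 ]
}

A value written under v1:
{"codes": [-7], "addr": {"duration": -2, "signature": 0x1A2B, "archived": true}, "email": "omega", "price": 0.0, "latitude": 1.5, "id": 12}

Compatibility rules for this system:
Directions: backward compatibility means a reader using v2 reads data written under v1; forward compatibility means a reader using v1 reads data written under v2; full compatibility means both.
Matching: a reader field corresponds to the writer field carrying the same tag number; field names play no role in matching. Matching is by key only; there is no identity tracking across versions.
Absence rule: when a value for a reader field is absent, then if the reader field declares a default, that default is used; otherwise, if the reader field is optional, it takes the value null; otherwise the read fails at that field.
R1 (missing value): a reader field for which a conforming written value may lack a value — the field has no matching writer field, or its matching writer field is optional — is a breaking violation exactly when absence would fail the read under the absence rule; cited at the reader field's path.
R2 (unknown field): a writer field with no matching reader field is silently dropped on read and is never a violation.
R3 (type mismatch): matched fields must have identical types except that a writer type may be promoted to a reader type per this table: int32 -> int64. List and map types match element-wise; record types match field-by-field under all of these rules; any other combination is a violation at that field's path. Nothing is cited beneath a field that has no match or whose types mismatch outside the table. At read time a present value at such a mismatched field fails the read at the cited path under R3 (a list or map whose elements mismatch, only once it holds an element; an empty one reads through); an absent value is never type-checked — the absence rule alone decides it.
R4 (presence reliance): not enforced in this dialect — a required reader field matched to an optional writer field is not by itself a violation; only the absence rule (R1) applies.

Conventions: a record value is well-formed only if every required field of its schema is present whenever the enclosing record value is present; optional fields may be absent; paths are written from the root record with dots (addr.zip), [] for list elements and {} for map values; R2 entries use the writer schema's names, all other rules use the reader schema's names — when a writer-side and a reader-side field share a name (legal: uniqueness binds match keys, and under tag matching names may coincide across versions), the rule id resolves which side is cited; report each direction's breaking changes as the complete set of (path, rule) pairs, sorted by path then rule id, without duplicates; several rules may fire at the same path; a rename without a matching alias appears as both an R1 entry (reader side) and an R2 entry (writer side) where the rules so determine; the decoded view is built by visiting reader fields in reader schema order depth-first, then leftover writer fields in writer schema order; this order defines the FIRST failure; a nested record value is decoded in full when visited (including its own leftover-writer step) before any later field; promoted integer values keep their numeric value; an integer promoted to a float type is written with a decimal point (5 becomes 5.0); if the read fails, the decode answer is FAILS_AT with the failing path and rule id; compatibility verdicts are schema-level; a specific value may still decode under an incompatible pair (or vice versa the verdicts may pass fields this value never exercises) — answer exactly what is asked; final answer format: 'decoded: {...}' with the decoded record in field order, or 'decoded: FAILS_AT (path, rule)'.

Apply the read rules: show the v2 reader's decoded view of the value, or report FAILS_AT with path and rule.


decoded: {"codes": [-7], "addr": {"duration": -2, "seq": null, "blob": 0x1A2B, "archived": true}, "nickname": null, "email": "omega", "price": 0.0, "latitude": 1.5, "id": 12}

arrows below run writer -> reader for Shipment
decode (reader v2):
  codes := [-7]
  addr.duration := -2
  addr.seq := null (not supplied -> null)
  addr.blob := 0x1A2B (from writer signature)
  addr.archived := true
  nickname := null (not supplied -> null)
  email := "omega"
  price := 0.0
  latitude := 1.5
  id := 12
  => decoded: {"codes": [-7], "addr": {"duration": -2, "seq": null, "blob": 0x1A2B, "archived": true}, "nickname": null, "email": "omega", "price": 0.0, "latitude": 1.5, "id": 12}
diffs on Shipment not affecting the asked answer:
  field nickname in record Shipment: type string changed to int32 -> matters for Shipment compatibility verdicts, not for this value's decode


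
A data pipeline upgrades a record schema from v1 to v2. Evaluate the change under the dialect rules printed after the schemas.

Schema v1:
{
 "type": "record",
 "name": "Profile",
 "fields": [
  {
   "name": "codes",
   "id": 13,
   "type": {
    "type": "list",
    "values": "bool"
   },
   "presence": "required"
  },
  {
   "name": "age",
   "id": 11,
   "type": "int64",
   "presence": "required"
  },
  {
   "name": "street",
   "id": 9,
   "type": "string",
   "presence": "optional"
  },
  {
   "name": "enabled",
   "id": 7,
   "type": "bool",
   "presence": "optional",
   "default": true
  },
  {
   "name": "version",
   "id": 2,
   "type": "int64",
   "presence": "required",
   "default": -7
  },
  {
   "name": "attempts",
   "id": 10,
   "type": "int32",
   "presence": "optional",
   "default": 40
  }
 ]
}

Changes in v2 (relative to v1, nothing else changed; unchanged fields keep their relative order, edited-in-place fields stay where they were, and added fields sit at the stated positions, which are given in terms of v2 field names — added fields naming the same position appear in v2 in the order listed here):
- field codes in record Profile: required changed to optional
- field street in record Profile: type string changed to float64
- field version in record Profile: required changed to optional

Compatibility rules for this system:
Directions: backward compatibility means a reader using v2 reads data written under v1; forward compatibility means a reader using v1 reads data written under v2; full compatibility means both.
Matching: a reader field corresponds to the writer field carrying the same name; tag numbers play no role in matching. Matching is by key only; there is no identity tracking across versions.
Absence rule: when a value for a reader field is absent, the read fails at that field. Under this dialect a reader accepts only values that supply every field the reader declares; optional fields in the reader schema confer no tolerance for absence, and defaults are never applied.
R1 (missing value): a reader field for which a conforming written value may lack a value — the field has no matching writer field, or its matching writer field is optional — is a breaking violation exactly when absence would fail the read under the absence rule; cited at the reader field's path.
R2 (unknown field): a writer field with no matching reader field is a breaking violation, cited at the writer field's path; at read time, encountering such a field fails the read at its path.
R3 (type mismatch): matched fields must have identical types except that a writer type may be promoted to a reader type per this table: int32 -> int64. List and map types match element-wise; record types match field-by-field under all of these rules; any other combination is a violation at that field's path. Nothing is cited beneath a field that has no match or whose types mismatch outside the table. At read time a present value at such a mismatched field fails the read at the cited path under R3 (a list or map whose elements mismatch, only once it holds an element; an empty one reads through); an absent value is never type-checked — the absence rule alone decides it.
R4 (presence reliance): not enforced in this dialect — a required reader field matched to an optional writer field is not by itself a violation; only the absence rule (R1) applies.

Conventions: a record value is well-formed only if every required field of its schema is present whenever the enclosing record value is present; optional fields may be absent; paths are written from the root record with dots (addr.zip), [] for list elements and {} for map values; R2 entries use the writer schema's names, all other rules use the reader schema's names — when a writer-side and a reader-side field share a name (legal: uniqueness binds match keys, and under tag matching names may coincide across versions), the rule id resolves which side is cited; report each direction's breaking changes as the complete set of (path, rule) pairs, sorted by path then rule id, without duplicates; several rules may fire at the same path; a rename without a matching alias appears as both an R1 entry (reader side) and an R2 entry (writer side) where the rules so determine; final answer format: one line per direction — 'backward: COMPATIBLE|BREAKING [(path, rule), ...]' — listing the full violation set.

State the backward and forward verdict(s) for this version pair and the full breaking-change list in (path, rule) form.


each type pair in Profile: writer, then reader
backward for Profile (reader v2, writer v1):
  codes <- codes (list<bool> -> list<bool>, writer required)
  age <- age (int64 -> int64, writer required)
  street <- street (string -> float64, writer optional)
  enabled <- enabled (bool -> bool, writer optional)
  version <- version (int64 -> int64, writer required)
  attempts <- attempts (int32 -> int32, writer optional)
  R1 fires at attempts
  R1 fires at enabled
  R1 fires at street
  R3 fires at street
  backward on Profile therefore BREAKING (4)
forward for Profile (reader v1, writer v2):
  codes <- codes (list<bool> -> list<bool>, writer optional)
  age <- age (int64 -> int64, writer required)
  street <- street (float64 -> string, writer optional)
  enabled <- enabled (bool -> bool, writer optional)
  version <- version (int64 -> int64, writer optional)
  attempts <- attempts (int32 -> int32, writer optional)
  R1 fires at attempts
  R1 fires at codes
  R1 fires at enabled
  R1 fires at street
  R3 fires at street
  R1 fires at version
  forward on Profile therefore BREAKING (6)

backward: BREAKING [(attempts, R1), (enabled, R1), (street, R1), (street, R3)]; forward: BREAKING [(attempts, R1), (codes, R1), (enabled, R1), (street, R1), (street, R3), (version, R1)]


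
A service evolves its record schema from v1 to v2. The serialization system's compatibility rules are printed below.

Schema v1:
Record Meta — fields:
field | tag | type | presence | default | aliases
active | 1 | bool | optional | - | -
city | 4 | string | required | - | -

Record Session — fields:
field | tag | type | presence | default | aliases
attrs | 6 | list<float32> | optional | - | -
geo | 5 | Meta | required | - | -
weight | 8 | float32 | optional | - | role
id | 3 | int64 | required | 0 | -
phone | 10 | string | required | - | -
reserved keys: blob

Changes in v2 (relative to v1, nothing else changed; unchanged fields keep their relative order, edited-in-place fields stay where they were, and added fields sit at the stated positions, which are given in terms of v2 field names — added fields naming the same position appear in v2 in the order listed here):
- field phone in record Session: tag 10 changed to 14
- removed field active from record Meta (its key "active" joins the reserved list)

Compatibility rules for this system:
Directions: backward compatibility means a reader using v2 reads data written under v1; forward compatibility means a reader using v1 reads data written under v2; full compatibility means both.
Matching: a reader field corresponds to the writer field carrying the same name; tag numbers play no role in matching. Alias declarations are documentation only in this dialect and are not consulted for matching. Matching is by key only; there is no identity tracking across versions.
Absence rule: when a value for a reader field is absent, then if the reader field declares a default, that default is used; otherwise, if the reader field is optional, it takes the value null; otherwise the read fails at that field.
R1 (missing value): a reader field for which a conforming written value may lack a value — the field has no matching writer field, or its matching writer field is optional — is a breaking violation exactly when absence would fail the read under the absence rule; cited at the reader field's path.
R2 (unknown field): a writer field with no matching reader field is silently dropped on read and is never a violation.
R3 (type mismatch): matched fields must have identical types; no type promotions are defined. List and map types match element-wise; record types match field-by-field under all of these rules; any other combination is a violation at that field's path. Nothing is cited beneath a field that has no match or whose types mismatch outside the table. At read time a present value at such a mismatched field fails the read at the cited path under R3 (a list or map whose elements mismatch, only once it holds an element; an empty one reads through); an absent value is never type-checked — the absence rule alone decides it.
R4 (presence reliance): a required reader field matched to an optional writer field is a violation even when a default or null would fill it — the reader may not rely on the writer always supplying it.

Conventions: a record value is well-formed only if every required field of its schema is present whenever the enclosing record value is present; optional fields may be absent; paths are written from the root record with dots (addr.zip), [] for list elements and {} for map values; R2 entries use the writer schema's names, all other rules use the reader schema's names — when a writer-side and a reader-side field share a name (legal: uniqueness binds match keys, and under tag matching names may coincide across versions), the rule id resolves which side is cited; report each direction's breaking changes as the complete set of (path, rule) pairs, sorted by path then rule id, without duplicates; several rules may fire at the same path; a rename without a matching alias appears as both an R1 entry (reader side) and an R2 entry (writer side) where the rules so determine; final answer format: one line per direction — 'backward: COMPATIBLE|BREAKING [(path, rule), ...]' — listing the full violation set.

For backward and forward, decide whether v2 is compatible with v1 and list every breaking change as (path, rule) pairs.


backward: COMPATIBLE []; forward: COMPATIBLE []

each type pair in Session: writer, then reader
backward on Session — v2 reading data written by v1:
  list<float32> -> list<float32>, writer optional: attrs aligns to attrs
  Meta -> Meta, writer required: geo aligns to geo
  float32 -> float32, writer optional: weight aligns to weight
  int64 -> int64, writer required: id aligns to id
  string -> string, writer required: phone aligns to phone
  string -> string, writer required: geo.city aligns to geo.city
  geo.active (writer side), unknown to reader
  nothing fires on Session: backward is COMPATIBLE
forward on Session — v1 reading data written by v2:
  list<float32> -> list<float32>, writer optional: attrs aligns to attrs
  Meta -> Meta, writer required: geo aligns to geo
  float32 -> float32, writer optional: weight aligns to weight
  int64 -> int64, writer required: id aligns to id
  string -> string, writer required: phone aligns to phone
  geo.active has no writer counterpart
  string -> string, writer required: geo.city aligns to geo.city
  nothing fires on Session: forward is COMPATIBLE
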